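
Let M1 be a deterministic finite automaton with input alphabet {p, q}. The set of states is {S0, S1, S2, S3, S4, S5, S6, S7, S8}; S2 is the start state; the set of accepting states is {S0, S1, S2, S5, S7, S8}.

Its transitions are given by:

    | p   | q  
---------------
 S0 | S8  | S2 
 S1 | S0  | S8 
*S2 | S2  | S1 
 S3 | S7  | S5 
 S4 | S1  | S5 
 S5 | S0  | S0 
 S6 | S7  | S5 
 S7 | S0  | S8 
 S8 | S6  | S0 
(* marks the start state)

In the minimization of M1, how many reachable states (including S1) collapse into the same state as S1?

2

States {S3,S4} cannot be reached from the start state, so discard them.
Initial partition by acceptance: {S0,S1,S2,S5,S7,S8} | {S6}.
Split {S0,S1,S2,S5,S7,S8} by δ(·,p) → {S0,S1,S2,S5,S7} and {S8}.
On input p, block {S0,S1,S2,S5,S7} splits into {S1,S2,S5,S7} and {S0}.
Split {S1,S2,S5,S7} by δ(·,p) → {S1,S5,S7} and {S2}.
Split {S1,S5,S7} by δ(·,q) → {S1,S7} and {S5}.
No further refinement is possible. Final partition (6 blocks): {S1,S7} | {S6} | {S8} | {S0} | {S2} | {S5}.
The equivalence class containing S1 is {S1,S7}, of size 2.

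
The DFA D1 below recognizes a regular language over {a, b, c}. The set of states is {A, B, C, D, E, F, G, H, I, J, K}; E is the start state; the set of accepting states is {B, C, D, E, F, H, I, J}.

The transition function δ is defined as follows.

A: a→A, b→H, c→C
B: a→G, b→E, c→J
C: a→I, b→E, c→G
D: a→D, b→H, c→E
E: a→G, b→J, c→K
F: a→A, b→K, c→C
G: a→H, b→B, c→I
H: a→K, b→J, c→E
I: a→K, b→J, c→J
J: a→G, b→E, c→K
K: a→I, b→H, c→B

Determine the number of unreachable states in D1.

4

Starting at E and following transitions, the reachable set is {B, E, G, H, I, J, K}. That leaves A, C, D, F unreachable — 4 in total.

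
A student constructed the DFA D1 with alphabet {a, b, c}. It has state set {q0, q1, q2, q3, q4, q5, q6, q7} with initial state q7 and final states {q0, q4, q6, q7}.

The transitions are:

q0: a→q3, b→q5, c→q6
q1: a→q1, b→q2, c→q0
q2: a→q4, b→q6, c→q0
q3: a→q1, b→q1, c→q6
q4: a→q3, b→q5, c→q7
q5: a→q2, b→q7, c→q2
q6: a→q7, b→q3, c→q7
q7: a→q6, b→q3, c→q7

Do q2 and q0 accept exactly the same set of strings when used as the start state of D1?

No

Every state is reachable, so we keep all 8.
P0 = {q0,q4,q6,q7} | {q1,q2,q3,q5}.
Refine {q0,q4,q6,q7} on symbol a: members go to different blocks, giving {q0,q4} and {q6,q7}.
Split {q1,q2,q3,q5} by δ(·,a) → {q1,q3,q5} and {q2}.
Refine {q1,q3,q5} on symbol a: members go to different blocks, giving {q1,q3} and {q5}.
On input b, block {q1,q3} splits into {q1} and {q3}.
No further refinement is possible. Final partition (6 blocks): {q0,q4} | {q1} | {q6,q7} | {q2} | {q5} | {q3}.
q2 and q0 end up in different blocks, so they are distinguishable. For instance, the string 'ε' is accepted from only q0.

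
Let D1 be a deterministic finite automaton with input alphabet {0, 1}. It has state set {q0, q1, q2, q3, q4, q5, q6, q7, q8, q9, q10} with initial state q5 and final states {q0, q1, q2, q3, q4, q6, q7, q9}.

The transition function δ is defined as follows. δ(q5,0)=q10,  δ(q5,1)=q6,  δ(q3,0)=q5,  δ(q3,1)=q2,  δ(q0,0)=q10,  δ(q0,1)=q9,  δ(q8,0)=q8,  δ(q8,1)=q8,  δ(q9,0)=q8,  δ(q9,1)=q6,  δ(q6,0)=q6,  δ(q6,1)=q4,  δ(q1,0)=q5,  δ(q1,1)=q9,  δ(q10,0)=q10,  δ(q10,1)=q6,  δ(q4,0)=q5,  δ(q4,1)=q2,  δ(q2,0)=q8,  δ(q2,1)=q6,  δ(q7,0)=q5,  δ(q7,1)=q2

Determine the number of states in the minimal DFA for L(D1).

Reachable states from the start: {q2,q4,q5,q6,q8,q10}. Unreachable: {q0,q1,q3,q7,q9} — drop them.
Start with accepting vs non-accepting: {q2,q4,q6} | {q5,q8,q10}.
Refine {q2,q4,q6} on symbol 0: members go to different blocks, giving {q2,q4} and {q6}.
On input 1, block {q2,q4} splits into {q2} and {q4}.
On input 1, block {q5,q8,q10} splits into {q5,q10} and {q8}.
The partition is now stable with 5 blocks: {q2} | {q5,q10} | {q6} | {q4} | {q8}.

5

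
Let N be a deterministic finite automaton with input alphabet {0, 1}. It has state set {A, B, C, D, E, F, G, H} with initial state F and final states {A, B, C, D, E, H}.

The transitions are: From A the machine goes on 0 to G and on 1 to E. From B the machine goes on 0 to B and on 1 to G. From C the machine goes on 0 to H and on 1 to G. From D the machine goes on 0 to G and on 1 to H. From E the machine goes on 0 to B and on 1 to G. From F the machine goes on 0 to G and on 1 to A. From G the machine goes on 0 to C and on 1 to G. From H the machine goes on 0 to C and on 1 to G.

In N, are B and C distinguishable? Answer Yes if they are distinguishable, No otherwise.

No

Reachable states from the start: {A,B,C,E,F,G,H}. Unreachable: {D} — drop them.
Start with accepting vs non-accepting: {A,B,C,E,H} | {F,G}.
Refine {A,B,C,E,H} on symbol 0: members go to different blocks, giving {B,C,E,H} and {A}.
Split {F,G} by δ(·,0) → {F} and {G}.
The partition is now stable with 4 blocks: {B,C,E,H} | {F} | {A} | {G}.
B and C lie in the same block of the stable partition, so they are equivalent — no string distinguishes them.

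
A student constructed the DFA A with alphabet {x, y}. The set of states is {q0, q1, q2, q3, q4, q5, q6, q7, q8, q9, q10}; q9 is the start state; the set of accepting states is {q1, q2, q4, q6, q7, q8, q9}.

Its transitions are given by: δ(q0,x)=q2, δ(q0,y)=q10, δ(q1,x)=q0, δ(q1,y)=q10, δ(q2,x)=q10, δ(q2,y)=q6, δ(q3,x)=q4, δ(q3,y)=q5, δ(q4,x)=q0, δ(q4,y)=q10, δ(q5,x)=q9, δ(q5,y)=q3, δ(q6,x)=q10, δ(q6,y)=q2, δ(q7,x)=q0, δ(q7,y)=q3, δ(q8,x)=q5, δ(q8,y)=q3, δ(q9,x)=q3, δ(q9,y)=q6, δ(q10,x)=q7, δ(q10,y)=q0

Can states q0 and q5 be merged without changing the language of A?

Yes

States {q1,q8} cannot be reached from the start state, so discard them.
P0 = {q2,q4,q6,q7,q9} | {q0,q3,q5,q10}.
On input y, block {q2,q4,q6,q7,q9} splits into {q2,q6,q9} and {q4,q7}.
Refine {q0,q3,q5,q10} on symbol x: members go to different blocks, giving {q0,q5} and {q3,q10}.
Stable partition: {q2,q6,q9} | {q0,q5} | {q4,q7} | {q3,q10} — 4 equivalence classes.
q0 and q5 lie in the same block of the stable partition, so they are equivalent — no string distinguishes them.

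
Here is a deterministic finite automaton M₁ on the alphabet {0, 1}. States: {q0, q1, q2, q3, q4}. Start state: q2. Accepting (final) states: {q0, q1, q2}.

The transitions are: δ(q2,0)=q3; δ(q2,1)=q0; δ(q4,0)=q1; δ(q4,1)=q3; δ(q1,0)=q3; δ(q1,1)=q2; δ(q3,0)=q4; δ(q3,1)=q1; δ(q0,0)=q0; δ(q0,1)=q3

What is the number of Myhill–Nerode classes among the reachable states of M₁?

P0 = {q0,q1,q2} | {q3,q4}.
On input 0, block {q0,q1,q2} splits into {q1,q2} and {q0}.
On input 1, block {q1,q2} splits into {q1} and {q2}.
On input 0, block {q3,q4} splits into {q3} and {q4}.
No further refinement is possible. Final partition (5 blocks): {q1} | {q3} | {q0} | {q2} | {q4}.

5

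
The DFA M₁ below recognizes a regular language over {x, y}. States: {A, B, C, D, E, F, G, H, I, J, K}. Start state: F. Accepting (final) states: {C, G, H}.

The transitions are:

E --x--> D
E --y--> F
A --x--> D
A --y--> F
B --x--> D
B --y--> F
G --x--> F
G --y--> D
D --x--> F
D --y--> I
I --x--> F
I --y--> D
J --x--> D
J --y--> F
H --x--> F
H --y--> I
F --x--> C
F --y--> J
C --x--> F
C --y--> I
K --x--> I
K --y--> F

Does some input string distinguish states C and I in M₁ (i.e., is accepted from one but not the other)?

Yes

Reachable states from the start: {C,D,F,I,J}. Unreachable: {A,B,E,G,H,K} — drop them.
P0 = {C} | {D,F,I,J}.
On input x, block {D,F,I,J} splits into {D,I,J} and {F}.
Split {D,I,J} by δ(·,x) → {D,I} and {J}.
Stable partition: {C} | {D,I} | {F} | {J} — 4 equivalence classes.
C and I end up in different blocks, so they are distinguishable. For instance, the string 'ε' is accepted from only C.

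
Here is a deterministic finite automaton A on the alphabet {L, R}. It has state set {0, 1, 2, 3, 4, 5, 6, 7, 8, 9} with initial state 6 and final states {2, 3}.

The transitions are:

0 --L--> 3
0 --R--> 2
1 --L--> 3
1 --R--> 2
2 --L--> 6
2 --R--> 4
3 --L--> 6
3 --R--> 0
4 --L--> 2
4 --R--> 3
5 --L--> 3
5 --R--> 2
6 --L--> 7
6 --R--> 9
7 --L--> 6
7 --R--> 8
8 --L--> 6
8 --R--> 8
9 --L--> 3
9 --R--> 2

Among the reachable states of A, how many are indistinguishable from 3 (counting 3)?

2

First remove the unreachable states {1,5}; 8 states remain.
P0 = {2,3} | {0,4,6,7,8,9}.
On input L, block {0,4,6,7,8,9} splits into {0,4,9} and {6,7,8}.
Refine {6,7,8} on symbol R: members go to different blocks, giving {7,8} and {6}.
Stable partition: {2,3} | {0,4,9} | {7,8} | {6} — 4 equivalence classes.
State 3 belongs to the block {2,3}, which has 2 states.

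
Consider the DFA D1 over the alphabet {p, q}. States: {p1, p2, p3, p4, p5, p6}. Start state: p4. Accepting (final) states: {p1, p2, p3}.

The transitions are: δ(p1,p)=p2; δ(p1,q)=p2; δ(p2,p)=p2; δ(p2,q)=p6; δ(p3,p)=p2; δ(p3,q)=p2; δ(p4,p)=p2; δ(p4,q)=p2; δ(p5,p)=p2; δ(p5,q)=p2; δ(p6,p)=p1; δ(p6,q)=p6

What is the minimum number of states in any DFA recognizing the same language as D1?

4

States {p3,p5} cannot be reached from the start state, so discard them.
Start with accepting vs non-accepting: {p1,p2} | {p4,p6}.
Refine {p1,p2} on symbol q: members go to different blocks, giving {p1} and {p2}.
Refine {p4,p6} on symbol p: members go to different blocks, giving {p4} and {p6}.
No further refinement is possible. Final partition (4 blocks): {p1} | {p4} | {p2} | {p6}.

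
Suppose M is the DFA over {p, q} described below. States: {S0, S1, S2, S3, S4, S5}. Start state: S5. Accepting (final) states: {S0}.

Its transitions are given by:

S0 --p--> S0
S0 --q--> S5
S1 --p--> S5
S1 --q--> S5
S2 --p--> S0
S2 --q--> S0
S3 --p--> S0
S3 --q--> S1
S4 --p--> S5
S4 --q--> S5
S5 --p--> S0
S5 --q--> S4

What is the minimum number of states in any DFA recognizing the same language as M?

First remove the unreachable states {S1,S2,S3}; 3 states remain.
Start with accepting vs non-accepting: {S0} | {S4,S5}.
Split {S4,S5} by δ(·,p) → {S4} and {S5}.
No further refinement is possible. Final partition (3 blocks): {S0} | {S4} | {S5}.

3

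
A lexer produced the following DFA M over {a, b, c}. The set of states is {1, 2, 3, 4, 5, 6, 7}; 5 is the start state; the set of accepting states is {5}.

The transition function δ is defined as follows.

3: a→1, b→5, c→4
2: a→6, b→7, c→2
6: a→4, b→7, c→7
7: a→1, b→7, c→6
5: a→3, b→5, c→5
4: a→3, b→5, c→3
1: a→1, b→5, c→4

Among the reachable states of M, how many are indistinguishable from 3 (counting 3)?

States {2,6,7} cannot be reached from the start state, so discard them.
P0 = {5} | {1,3,4}.
No further refinement is possible. Final partition (2 blocks): {5} | {1,3,4}.
The equivalence class containing 3 is {1,3,4}, of size 3.

3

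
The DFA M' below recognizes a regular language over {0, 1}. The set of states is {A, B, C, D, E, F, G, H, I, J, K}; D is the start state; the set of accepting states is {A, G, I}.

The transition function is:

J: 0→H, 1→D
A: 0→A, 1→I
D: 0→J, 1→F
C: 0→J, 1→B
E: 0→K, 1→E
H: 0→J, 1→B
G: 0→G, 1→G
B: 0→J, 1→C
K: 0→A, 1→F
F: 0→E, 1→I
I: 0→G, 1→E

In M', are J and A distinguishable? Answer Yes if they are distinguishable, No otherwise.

Yes

Every state is reachable, so we keep all 11.
Initial partition by acceptance: {A,G,I} | {B,C,D,E,F,H,J,K}.
Refine {A,G,I} on symbol 1: members go to different blocks, giving {A,G} and {I}.
Split {A,G} by δ(·,1) → {A} and {G}.
On input 0, block {B,C,D,E,F,H,J,K} splits into {B,C,D,E,F,H,J} and {K}.
On input 0, block {B,C,D,E,F,H,J} splits into {B,C,D,F,H,J} and {E}.
On input 0, block {B,C,D,F,H,J} splits into {B,C,D,H,J} and {F}.
Split {B,C,D,H,J} by δ(·,1) → {B,C,H,J} and {D}.
On input 1, block {B,C,H,J} splits into {B,C,H} and {J}.
The partition is now stable with 9 blocks: {A} | {B,C,H} | {I} | {G} | {K} | {E} | {F} | {D} | {J}.
J and A end up in different blocks, so they are distinguishable. For instance, the string 'ε' is accepted from only A.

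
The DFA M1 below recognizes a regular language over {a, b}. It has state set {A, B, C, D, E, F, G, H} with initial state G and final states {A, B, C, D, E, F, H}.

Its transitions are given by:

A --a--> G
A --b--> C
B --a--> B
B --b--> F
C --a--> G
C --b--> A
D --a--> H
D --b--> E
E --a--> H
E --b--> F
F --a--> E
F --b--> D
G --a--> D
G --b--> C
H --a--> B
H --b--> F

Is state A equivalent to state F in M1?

Start with accepting vs non-accepting: {A,B,C,D,E,F,H} | {G}.
Refine {A,B,C,D,E,F,H} on symbol a: members go to different blocks, giving {B,D,E,F,H} and {A,C}.
No further refinement is possible. Final partition (3 blocks): {B,D,E,F,H} | {G} | {A,C}.
A and F end up in different blocks, so they are distinguishable. For instance, the string 'a' is accepted from only F.

No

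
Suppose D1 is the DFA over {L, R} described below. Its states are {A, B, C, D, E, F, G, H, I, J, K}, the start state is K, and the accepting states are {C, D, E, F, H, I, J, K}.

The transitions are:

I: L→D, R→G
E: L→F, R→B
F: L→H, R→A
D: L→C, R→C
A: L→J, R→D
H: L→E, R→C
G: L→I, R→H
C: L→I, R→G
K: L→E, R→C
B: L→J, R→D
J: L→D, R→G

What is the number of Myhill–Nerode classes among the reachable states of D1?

4

P0 = {C,D,E,F,H,I,J,K} | {A,B,G}.
Split {C,D,E,F,H,I,J,K} by δ(·,R) → {C,E,F,I,J} and {D,H,K}.
Refine {C,E,F,I,J} on symbol L: members go to different blocks, giving {F,I,J} and {C,E}.
The partition is now stable with 4 blocks: {F,I,J} | {A,B,G} | {D,H,K} | {C,E}.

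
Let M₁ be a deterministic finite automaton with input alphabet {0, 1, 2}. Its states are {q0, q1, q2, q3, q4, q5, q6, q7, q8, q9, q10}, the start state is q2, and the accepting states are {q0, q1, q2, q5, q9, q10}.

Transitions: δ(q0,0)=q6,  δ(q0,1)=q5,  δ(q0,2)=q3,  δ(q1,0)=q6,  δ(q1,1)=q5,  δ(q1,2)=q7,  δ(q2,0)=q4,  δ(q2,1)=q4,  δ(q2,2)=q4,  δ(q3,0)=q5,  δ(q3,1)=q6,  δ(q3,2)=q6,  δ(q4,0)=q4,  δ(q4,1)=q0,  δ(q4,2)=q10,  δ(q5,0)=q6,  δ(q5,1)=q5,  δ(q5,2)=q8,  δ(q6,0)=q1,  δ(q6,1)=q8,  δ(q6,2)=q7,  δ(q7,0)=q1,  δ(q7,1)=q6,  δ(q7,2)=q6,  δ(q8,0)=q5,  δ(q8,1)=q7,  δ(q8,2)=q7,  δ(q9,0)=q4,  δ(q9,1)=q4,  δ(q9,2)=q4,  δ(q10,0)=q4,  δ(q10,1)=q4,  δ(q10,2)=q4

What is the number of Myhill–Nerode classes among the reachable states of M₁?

Reachable states from the start: {q0,q1,q2,q3,q4,q5,q6,q7,q8,q10}. Unreachable: {q9} — drop them.
Start with accepting vs non-accepting: {q0,q1,q2,q5,q10} | {q3,q4,q6,q7,q8}.
On input 1, block {q0,q1,q2,q5,q10} splits into {q0,q1,q5} and {q2,q10}.
Refine {q3,q4,q6,q7,q8} on symbol 0: members go to different blocks, giving {q3,q6,q7,q8} and {q4}.
The partition is now stable with 4 blocks: {q0,q1,q5} | {q3,q6,q7,q8} | {q2,q10} | {q4}.

4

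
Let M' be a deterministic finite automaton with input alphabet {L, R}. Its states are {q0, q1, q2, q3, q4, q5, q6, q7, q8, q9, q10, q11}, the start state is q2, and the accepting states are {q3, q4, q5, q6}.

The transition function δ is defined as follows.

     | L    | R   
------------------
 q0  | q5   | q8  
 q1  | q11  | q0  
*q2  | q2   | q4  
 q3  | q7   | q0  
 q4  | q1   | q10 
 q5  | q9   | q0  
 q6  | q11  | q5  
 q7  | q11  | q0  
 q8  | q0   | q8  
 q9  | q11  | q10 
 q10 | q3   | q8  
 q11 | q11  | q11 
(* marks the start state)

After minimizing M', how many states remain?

6

Reachable states from the start: {q0,q1,q2,q3,q4,q5,q7,q8,q9,q10,q11}. Unreachable: {q6} — drop them.
Initial partition by acceptance: {q3,q4,q5} | {q0,q1,q2,q7,q8,q9,q10,q11}.
On input L, block {q0,q1,q2,q7,q8,q9,q10,q11} splits into {q1,q2,q7,q8,q9,q11} and {q0,q10}.
On input L, block {q1,q2,q7,q8,q9,q11} splits into {q1,q2,q7,q9,q11} and {q8}.
On input R, block {q1,q2,q7,q9,q11} splits into {q1,q7,q9} and {q2} and {q11}.
No further refinement is possible. Final partition (6 blocks): {q3,q4,q5} | {q1,q7,q9} | {q0,q10} | {q8} | {q2} | {q11}.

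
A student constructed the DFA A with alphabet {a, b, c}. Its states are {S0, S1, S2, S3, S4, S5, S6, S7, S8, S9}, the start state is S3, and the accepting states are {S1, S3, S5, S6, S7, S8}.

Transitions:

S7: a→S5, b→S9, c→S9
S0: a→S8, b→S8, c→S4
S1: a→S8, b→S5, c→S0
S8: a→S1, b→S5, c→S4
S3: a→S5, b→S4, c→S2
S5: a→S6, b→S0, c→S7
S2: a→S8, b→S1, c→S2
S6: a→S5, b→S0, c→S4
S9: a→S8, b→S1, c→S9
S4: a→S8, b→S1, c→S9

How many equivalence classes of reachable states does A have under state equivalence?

4

Every state is reachable, so we keep all 10.
P0 = {S1,S3,S5,S6,S7,S8} | {S0,S2,S4,S9}.
On input b, block {S1,S3,S5,S6,S7,S8} splits into {S3,S5,S6,S7} and {S1,S8}.
Split {S3,S5,S6,S7} by δ(·,c) → {S3,S6,S7} and {S5}.
The partition is now stable with 4 blocks: {S3,S6,S7} | {S0,S2,S4,S9} | {S1,S8} | {S5}.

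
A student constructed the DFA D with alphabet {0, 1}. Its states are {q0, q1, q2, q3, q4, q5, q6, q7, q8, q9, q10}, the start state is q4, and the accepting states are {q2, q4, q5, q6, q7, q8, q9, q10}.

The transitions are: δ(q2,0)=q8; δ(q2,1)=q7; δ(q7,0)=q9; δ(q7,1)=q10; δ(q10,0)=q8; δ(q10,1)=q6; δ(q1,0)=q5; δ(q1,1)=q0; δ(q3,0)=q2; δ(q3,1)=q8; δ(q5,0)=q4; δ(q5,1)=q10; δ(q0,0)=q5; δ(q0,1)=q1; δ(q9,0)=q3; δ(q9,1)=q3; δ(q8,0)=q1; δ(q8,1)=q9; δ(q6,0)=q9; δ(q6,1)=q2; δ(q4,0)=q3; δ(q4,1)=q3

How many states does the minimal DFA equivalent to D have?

Initial partition by acceptance: {q2,q4,q5,q6,q7,q8,q9,q10} | {q0,q1,q3}.
Split {q2,q4,q5,q6,q7,q8,q9,q10} by δ(·,0) → {q2,q5,q6,q7,q10} and {q4,q8,q9}.
Refine {q0,q1,q3} on symbol 1: members go to different blocks, giving {q0,q1} and {q3}.
Refine {q4,q8,q9} on symbol 0: members go to different blocks, giving {q4,q9} and {q8}.
Refine {q2,q5,q6,q7,q10} on symbol 0: members go to different blocks, giving {q5,q6,q7} and {q2,q10}.
No further refinement is possible. Final partition (6 blocks): {q5,q6,q7} | {q0,q1} | {q4,q9} | {q3} | {q8} | {q2,q10}.

6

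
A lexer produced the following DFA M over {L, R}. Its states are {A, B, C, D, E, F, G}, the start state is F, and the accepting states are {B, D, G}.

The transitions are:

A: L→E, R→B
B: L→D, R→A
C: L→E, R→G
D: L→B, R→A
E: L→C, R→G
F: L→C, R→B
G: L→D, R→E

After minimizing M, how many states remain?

Start with accepting vs non-accepting: {B,D,G} | {A,C,E,F}.
The partition is now stable with 2 blocks: {B,D,G} | {A,C,E,F}.

2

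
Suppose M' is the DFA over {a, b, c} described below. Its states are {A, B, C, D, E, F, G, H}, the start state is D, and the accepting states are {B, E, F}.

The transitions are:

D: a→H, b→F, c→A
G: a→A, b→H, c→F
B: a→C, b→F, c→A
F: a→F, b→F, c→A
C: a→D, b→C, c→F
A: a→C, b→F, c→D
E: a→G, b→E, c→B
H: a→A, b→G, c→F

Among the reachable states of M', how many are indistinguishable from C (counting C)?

Reachable states from the start: {A,C,D,F,G,H}. Unreachable: {B,E} — drop them.
Start with accepting vs non-accepting: {F} | {A,C,D,G,H}.
Refine {A,C,D,G,H} on symbol b: members go to different blocks, giving {C,G,H} and {A,D}.
The partition is now stable with 3 blocks: {F} | {C,G,H} | {A,D}.
The equivalence class containing C is {C,G,H}, of size 3.

3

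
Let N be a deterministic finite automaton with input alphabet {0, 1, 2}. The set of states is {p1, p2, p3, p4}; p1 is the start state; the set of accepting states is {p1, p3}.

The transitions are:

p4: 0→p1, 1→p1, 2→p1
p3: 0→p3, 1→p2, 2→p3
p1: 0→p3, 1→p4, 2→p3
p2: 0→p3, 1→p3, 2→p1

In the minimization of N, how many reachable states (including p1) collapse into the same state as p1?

2

Every state is reachable, so we keep all 4.
P0 = {p1,p3} | {p2,p4}.
Stable partition: {p1,p3} | {p2,p4} — 2 equivalence classes.
The equivalence class containing p1 is {p1,p3}, of size 2.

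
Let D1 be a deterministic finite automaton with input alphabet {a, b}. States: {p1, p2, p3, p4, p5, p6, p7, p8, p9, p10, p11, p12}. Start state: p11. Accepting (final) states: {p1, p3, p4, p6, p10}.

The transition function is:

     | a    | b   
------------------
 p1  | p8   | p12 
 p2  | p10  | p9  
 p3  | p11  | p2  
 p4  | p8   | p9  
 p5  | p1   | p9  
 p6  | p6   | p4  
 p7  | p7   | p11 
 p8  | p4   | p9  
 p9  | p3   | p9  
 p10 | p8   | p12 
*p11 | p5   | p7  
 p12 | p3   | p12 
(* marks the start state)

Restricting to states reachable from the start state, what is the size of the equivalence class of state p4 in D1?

3

States {p6} cannot be reached from the start state, so discard them.
Start with accepting vs non-accepting: {p1,p3,p4,p10} | {p2,p5,p7,p8,p9,p11,p12}.
On input a, block {p2,p5,p7,p8,p9,p11,p12} splits into {p2,p5,p8,p9,p12} and {p7,p11}.
Split {p1,p3,p4,p10} by δ(·,a) → {p1,p4,p10} and {p3}.
Refine {p2,p5,p8,p9,p12} on symbol a: members go to different blocks, giving {p2,p5,p8} and {p9,p12}.
On input a, block {p7,p11} splits into {p7} and {p11}.
The partition is now stable with 6 blocks: {p1,p4,p10} | {p2,p5,p8} | {p7} | {p3} | {p9,p12} | {p11}.
The equivalence class containing p4 is {p1,p4,p10}, of size 3.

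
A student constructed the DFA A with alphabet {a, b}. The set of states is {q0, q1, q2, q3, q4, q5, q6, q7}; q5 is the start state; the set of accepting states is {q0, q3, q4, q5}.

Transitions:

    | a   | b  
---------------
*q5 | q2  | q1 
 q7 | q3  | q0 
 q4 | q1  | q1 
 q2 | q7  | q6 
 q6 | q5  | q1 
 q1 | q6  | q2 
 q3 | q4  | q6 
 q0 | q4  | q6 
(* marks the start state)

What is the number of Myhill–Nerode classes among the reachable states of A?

7

Initial partition by acceptance: {q0,q3,q4,q5} | {q1,q2,q6,q7}.
Refine {q0,q3,q4,q5} on symbol a: members go to different blocks, giving {q0,q3} and {q4,q5}.
Split {q1,q2,q6,q7} by δ(·,a) → {q1,q2} and {q6} and {q7}.
Refine {q1,q2} on symbol a: members go to different blocks, giving {q1} and {q2}.
On input a, block {q4,q5} splits into {q4} and {q5}.
No further refinement is possible. Final partition (7 blocks): {q0,q3} | {q1} | {q4} | {q6} | {q7} | {q2} | {q5}.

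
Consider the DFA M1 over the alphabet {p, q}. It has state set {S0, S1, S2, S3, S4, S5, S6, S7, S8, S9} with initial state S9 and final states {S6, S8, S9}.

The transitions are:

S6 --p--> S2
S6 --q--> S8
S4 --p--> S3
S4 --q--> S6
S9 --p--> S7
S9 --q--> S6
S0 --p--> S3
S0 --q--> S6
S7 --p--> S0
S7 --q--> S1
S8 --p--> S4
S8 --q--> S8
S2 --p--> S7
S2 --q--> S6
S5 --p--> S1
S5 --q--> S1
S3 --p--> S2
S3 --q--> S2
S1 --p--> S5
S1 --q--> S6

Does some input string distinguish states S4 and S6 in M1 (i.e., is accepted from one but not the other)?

Start with accepting vs non-accepting: {S6,S8,S9} | {S0,S1,S2,S3,S4,S5,S7}.
On input q, block {S0,S1,S2,S3,S4,S5,S7} splits into {S0,S1,S2,S4} and {S3,S5,S7}.
Split {S6,S8,S9} by δ(·,p) → {S6,S8} and {S9}.
Stable partition: {S6,S8} | {S0,S1,S2,S4} | {S3,S5,S7} | {S9} — 4 equivalence classes.
S4 and S6 end up in different blocks, so they are distinguishable. For instance, the string 'ε' is accepted from only S6.

Yes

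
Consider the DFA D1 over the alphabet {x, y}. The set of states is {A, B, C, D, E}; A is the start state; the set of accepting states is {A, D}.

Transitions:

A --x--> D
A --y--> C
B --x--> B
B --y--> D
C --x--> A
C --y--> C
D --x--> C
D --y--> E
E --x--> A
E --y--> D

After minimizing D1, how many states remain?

4

Reachable states from the start: {A,C,D,E}. Unreachable: {B} — drop them.
Initial partition by acceptance: {A,D} | {C,E}.
On input x, block {A,D} splits into {A} and {D}.
Split {C,E} by δ(·,y) → {C} and {E}.
Stable partition: {A} | {C} | {D} | {E} — 4 equivalence classes.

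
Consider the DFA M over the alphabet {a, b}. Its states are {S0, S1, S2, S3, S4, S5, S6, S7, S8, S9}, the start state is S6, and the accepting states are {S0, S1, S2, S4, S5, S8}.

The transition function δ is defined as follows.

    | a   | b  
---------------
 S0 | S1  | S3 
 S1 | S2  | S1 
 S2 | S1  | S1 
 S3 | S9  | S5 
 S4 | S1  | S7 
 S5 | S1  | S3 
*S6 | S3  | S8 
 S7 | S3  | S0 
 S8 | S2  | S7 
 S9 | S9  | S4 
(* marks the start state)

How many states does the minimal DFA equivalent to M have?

3

Every state is reachable, so we keep all 10.
P0 = {S0,S1,S2,S4,S5,S8} | {S3,S6,S7,S9}.
On input b, block {S0,S1,S2,S4,S5,S8} splits into {S0,S4,S5,S8} and {S1,S2}.
Stable partition: {S0,S4,S5,S8} | {S3,S6,S7,S9} | {S1,S2} — 3 equivalence classes.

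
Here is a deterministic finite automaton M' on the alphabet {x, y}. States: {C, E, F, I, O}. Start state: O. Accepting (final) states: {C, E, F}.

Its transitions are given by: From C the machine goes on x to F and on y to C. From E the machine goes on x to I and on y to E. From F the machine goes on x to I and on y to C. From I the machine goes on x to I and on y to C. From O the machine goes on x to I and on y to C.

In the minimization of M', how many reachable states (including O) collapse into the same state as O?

States {E} cannot be reached from the start state, so discard them.
P0 = {C,F} | {I,O}.
Split {C,F} by δ(·,x) → {C} and {F}.
No further refinement is possible. Final partition (3 blocks): {C} | {I,O} | {F}.
State O belongs to the block {I,O}, which has 2 states.

2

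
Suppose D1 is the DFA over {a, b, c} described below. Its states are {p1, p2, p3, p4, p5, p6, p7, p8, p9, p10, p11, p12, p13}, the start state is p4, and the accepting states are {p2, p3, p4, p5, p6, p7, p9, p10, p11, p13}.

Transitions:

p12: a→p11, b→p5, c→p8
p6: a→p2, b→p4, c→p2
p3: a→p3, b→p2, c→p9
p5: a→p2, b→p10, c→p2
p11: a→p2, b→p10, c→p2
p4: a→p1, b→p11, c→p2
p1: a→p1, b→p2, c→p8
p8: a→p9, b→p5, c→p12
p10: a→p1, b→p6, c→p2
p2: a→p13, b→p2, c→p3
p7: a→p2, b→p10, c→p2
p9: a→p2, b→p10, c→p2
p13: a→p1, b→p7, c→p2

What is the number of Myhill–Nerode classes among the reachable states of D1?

6

Every state is reachable, so we keep all 13.
Initial partition by acceptance: {p2,p3,p4,p5,p6,p7,p9,p10,p11,p13} | {p1,p8,p12}.
Split {p2,p3,p4,p5,p6,p7,p9,p10,p11,p13} by δ(·,a) → {p2,p3,p5,p6,p7,p9,p11} and {p4,p10,p13}.
On input a, block {p2,p3,p5,p6,p7,p9,p11} splits into {p3,p5,p6,p7,p9,p11} and {p2}.
On input a, block {p3,p5,p6,p7,p9,p11} splits into {p5,p6,p7,p9,p11} and {p3}.
On input a, block {p1,p8,p12} splits into {p8,p12} and {p1}.
No further refinement is possible. Final partition (6 blocks): {p5,p6,p7,p9,p11} | {p8,p12} | {p4,p10,p13} | {p2} | {p3} | {p1}.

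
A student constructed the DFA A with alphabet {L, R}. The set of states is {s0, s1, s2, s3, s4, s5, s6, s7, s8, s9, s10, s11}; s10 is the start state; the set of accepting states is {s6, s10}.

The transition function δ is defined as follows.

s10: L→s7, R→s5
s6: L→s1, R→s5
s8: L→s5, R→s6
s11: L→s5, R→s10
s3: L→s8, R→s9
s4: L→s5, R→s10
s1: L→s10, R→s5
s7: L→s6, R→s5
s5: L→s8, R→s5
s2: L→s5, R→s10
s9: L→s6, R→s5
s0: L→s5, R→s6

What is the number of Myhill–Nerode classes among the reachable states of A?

States {s0,s2,s3,s4,s9,s11} cannot be reached from the start state, so discard them.
Initial partition by acceptance: {s6,s10} | {s1,s5,s7,s8}.
Refine {s1,s5,s7,s8} on symbol L: members go to different blocks, giving {s1,s7} and {s5,s8}.
Refine {s5,s8} on symbol R: members go to different blocks, giving {s5} and {s8}.
Stable partition: {s6,s10} | {s1,s7} | {s5} | {s8} — 4 equivalence classes.

4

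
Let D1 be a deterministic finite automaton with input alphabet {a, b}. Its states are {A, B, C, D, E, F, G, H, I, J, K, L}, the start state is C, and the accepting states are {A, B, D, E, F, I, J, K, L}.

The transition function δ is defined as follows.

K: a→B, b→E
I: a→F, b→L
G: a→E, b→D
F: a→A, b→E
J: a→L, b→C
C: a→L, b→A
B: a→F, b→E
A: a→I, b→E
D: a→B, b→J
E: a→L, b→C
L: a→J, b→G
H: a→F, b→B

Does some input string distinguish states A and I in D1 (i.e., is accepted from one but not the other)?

No

First remove the unreachable states {H,K}; 10 states remain.
Start with accepting vs non-accepting: {A,B,D,E,F,I,J,L} | {C,G}.
On input b, block {A,B,D,E,F,I,J,L} splits into {A,B,D,F,I} and {E,J,L}.
Stable partition: {A,B,D,F,I} | {C,G} | {E,J,L} — 3 equivalence classes.
A and I lie in the same block of the stable partition, so they are equivalent — no string distinguishes them.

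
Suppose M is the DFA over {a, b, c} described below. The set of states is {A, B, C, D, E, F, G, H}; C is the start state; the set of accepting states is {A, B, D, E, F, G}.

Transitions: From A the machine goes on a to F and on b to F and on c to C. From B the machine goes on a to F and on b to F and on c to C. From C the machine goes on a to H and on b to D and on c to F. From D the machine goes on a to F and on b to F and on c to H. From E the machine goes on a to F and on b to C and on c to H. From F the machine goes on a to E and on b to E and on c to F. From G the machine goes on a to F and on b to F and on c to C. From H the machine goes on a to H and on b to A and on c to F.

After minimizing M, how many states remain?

4

States {B,G} cannot be reached from the start state, so discard them.
P0 = {A,D,E,F} | {C,H}.
On input b, block {A,D,E,F} splits into {A,D,F} and {E}.
On input a, block {A,D,F} splits into {A,D} and {F}.
The partition is now stable with 4 blocks: {A,D} | {C,H} | {E} | {F}.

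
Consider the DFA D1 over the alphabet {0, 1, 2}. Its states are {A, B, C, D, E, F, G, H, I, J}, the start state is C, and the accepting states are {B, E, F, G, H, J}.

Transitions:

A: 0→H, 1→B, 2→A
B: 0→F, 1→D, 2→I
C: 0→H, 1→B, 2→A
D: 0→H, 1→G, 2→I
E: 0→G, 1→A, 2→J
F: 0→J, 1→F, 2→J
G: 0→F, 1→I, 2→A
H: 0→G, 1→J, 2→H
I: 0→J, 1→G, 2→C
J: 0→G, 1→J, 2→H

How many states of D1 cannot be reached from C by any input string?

No path from C leads to E; the other 9 states are all reachable.

1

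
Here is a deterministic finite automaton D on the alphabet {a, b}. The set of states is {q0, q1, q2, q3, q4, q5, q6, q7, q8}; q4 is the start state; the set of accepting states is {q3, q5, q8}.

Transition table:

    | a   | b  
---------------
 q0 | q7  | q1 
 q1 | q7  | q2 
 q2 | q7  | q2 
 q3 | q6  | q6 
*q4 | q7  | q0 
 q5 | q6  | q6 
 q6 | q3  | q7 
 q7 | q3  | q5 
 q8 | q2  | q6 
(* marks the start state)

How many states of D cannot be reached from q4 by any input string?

1

BFS from q4 reaches {q0, q1, q2, q3, q4, q5, q6, q7}; the 1 state(s) q8 are never visited.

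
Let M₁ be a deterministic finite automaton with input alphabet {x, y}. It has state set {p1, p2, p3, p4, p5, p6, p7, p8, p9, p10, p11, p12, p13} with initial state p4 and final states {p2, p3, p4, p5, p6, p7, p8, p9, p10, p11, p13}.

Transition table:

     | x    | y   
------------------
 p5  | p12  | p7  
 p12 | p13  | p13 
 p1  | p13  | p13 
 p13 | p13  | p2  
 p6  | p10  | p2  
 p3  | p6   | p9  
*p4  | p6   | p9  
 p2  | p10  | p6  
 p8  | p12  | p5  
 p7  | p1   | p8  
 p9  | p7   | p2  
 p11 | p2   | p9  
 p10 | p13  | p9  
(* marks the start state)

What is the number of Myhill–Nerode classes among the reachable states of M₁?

First remove the unreachable states {p3,p11}; 11 states remain.
Initial partition by acceptance: {p2,p4,p5,p6,p7,p8,p9,p10,p13} | {p1,p12}.
Refine {p2,p4,p5,p6,p7,p8,p9,p10,p13} on symbol x: members go to different blocks, giving {p2,p4,p6,p9,p10,p13} and {p5,p7,p8}.
On input x, block {p2,p4,p6,p9,p10,p13} splits into {p2,p4,p6,p10,p13} and {p9}.
Refine {p2,p4,p6,p10,p13} on symbol y: members go to different blocks, giving {p2,p6,p13} and {p4,p10}.
Refine {p2,p6,p13} on symbol x: members go to different blocks, giving {p2,p6} and {p13}.
Split {p4,p10} by δ(·,x) → {p4} and {p10}.
The partition is now stable with 7 blocks: {p2,p6} | {p1,p12} | {p5,p7,p8} | {p9} | {p4} | {p13} | {p10}.

7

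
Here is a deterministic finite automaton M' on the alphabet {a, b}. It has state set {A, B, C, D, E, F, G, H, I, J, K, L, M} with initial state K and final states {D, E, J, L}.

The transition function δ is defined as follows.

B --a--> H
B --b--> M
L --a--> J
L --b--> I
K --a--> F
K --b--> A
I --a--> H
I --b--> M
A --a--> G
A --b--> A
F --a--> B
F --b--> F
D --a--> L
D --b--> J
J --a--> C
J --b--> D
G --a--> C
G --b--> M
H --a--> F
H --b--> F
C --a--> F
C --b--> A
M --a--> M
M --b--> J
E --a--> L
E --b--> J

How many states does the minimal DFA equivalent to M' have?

First remove the unreachable states {E}; 12 states remain.
Initial partition by acceptance: {D,J,L} | {A,B,C,F,G,H,I,K,M}.
Refine {D,J,L} on symbol a: members go to different blocks, giving {D,L} and {J}.
On input a, block {D,L} splits into {D} and {L}.
Split {A,B,C,F,G,H,I,K,M} by δ(·,b) → {A,B,C,F,G,H,I,K} and {M}.
Split {A,B,C,F,G,H,I,K} by δ(·,b) → {A,C,F,H,K} and {B,G,I}.
Refine {A,C,F,H,K} on symbol a: members go to different blocks, giving {C,H,K} and {A,F}.
The partition is now stable with 7 blocks: {D} | {C,H,K} | {J} | {L} | {M} | {B,G,I} | {A,F}.

7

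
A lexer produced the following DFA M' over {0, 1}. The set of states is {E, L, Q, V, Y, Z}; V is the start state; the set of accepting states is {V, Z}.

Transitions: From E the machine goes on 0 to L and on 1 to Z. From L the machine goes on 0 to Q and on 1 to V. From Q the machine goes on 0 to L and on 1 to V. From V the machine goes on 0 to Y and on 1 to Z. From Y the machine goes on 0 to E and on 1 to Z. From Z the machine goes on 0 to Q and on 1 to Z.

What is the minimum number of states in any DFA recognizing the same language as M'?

All states are reachable from the start state.
Initial partition by acceptance: {V,Z} | {E,L,Q,Y}.
No further refinement is possible. Final partition (2 blocks): {V,Z} | {E,L,Q,Y}.

2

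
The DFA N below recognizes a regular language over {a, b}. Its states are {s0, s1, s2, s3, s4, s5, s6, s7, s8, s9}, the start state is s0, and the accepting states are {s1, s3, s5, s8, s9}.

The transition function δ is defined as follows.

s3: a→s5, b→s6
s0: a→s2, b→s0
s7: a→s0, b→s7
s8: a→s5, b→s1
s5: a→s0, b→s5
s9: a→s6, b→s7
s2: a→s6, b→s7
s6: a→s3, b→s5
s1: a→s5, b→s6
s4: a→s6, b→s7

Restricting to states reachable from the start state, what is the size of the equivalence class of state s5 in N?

1

States {s1,s4,s8,s9} cannot be reached from the start state, so discard them.
Start with accepting vs non-accepting: {s3,s5} | {s0,s2,s6,s7}.
Split {s3,s5} by δ(·,a) → {s3} and {s5}.
On input a, block {s0,s2,s6,s7} splits into {s0,s2,s7} and {s6}.
Refine {s0,s2,s7} on symbol a: members go to different blocks, giving {s0,s7} and {s2}.
Refine {s0,s7} on symbol a: members go to different blocks, giving {s0} and {s7}.
No further refinement is possible. Final partition (6 blocks): {s3} | {s0} | {s5} | {s6} | {s2} | {s7}.
State s5 belongs to the block {s5}, which has 1 states.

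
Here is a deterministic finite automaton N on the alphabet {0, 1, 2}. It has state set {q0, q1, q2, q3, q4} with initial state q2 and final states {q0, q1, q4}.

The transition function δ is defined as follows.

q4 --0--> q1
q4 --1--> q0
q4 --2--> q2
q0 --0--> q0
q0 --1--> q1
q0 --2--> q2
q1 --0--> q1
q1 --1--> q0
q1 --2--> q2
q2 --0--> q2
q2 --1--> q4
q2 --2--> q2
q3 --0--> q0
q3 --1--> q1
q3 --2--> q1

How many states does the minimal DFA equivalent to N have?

First remove the unreachable states {q3}; 4 states remain.
Start with accepting vs non-accepting: {q0,q1,q4} | {q2}.
Stable partition: {q0,q1,q4} | {q2} — 2 equivalence classes.

2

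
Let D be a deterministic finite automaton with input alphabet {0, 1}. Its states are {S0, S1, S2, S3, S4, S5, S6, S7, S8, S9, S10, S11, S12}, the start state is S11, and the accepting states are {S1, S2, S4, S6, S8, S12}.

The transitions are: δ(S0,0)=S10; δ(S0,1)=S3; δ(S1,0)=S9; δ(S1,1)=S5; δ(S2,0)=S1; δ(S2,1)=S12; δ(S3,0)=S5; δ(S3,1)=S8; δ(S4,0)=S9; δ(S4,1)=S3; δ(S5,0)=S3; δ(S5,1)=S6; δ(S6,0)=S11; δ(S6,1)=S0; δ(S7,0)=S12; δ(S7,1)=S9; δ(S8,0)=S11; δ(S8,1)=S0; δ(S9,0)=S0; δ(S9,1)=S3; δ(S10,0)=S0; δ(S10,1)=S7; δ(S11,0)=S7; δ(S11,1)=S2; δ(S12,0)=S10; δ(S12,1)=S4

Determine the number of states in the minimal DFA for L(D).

10

Initial partition by acceptance: {S1,S2,S4,S6,S8,S12} | {S0,S3,S5,S7,S9,S10,S11}.
Split {S1,S2,S4,S6,S8,S12} by δ(·,0) → {S1,S4,S6,S8,S12} and {S2}.
Split {S1,S4,S6,S8,S12} by δ(·,1) → {S1,S4,S6,S8} and {S12}.
Refine {S0,S3,S5,S7,S9,S10,S11} on symbol 0: members go to different blocks, giving {S0,S3,S5,S9,S10,S11} and {S7}.
Split {S0,S3,S5,S9,S10,S11} by δ(·,0) → {S0,S3,S5,S9,S10} and {S11}.
Split {S1,S4,S6,S8} by δ(·,0) → {S1,S4} and {S6,S8}.
Split {S0,S3,S5,S9,S10} by δ(·,1) → {S0,S9} and {S3,S5} and {S10}.
On input 0, block {S0,S9} splits into {S0} and {S9}.
The partition is now stable with 10 blocks: {S1,S4} | {S0} | {S2} | {S12} | {S7} | {S11} | {S6,S8} | {S3,S5} | {S10} | {S9}.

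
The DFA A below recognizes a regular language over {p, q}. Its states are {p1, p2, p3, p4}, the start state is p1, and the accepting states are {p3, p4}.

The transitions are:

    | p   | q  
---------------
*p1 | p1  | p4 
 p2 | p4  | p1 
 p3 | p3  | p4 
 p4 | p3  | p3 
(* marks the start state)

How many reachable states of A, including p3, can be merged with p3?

States {p2} cannot be reached from the start state, so discard them.
P0 = {p3,p4} | {p1}.
No further refinement is possible. Final partition (2 blocks): {p3,p4} | {p1}.
The equivalence class containing p3 is {p3,p4}, of size 2.

2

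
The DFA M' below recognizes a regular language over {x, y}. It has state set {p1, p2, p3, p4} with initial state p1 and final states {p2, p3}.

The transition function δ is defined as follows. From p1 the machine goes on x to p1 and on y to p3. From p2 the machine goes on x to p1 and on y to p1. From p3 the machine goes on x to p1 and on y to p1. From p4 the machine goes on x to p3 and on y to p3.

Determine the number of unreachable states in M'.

No path from p1 leads to p2, p4; the other 2 states are all reachable.

2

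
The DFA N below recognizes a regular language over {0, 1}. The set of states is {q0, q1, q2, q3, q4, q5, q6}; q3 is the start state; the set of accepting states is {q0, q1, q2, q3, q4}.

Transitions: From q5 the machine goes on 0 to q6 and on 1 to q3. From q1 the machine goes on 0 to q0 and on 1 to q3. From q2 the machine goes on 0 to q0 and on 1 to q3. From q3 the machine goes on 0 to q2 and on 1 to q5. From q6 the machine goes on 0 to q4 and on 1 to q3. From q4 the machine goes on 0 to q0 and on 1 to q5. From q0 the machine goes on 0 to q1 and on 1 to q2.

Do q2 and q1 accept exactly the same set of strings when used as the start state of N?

Every state is reachable, so we keep all 7.
P0 = {q0,q1,q2,q3,q4} | {q5,q6}.
Refine {q0,q1,q2,q3,q4} on symbol 1: members go to different blocks, giving {q0,q1,q2} and {q3,q4}.
Split {q0,q1,q2} by δ(·,1) → {q1,q2} and {q0}.
Refine {q5,q6} on symbol 0: members go to different blocks, giving {q5} and {q6}.
Split {q3,q4} by δ(·,0) → {q3} and {q4}.
No further refinement is possible. Final partition (6 blocks): {q1,q2} | {q5} | {q3} | {q0} | {q6} | {q4}.
q2 and q1 lie in the same block of the stable partition, so they are equivalent — no string distinguishes them.

Yes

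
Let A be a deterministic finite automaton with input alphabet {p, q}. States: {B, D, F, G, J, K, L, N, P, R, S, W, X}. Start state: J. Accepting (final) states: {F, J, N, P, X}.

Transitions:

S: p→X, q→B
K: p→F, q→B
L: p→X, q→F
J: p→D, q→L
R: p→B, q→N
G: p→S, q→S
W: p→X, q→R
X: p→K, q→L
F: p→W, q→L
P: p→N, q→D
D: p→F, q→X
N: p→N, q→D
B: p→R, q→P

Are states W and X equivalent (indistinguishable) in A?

No

Reachable states from the start: {B,D,F,J,K,L,N,P,R,W,X}. Unreachable: {G,S} — drop them.
Start with accepting vs non-accepting: {F,J,N,P,X} | {B,D,K,L,R,W}.
Split {F,J,N,P,X} by δ(·,p) → {F,J,X} and {N,P}.
Split {B,D,K,L,R,W} by δ(·,p) → {D,K,L,W} and {B,R}.
Split {D,K,L,W} by δ(·,q) → {K,W} and {D,L}.
Split {F,J,X} by δ(·,p) → {F,X} and {J}.
Stable partition: {F,X} | {K,W} | {N,P} | {B,R} | {D,L} | {J} — 6 equivalence classes.
W and X end up in different blocks, so they are distinguishable. For instance, the string 'ε' is accepted from only X.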